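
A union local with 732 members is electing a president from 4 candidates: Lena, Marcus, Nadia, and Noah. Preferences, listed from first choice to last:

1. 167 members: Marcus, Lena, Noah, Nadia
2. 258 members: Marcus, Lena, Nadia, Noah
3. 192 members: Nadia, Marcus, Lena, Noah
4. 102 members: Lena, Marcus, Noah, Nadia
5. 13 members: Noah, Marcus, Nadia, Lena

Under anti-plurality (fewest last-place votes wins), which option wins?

Last-place votes: Lena 13, Marcus 0, Nadia 269, Noah 450.
Marcus is ranked last by the fewest voters, so Marcus wins.

Marcus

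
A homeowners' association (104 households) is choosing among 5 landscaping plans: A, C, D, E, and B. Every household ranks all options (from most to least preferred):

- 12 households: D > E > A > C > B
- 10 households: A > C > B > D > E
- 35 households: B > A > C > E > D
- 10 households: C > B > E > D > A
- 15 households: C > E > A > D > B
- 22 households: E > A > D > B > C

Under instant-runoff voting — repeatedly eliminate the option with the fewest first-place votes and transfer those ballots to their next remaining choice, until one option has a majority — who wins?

B

Round 1: A 10, C 25, D 12, E 22, B 35. Eliminate A.
Round 2: C 35, D 12, E 22, B 35. Eliminate D.
Round 3: C 35, E 34, B 35. Eliminate E.
Round 4: C 47, B 57. B has a majority.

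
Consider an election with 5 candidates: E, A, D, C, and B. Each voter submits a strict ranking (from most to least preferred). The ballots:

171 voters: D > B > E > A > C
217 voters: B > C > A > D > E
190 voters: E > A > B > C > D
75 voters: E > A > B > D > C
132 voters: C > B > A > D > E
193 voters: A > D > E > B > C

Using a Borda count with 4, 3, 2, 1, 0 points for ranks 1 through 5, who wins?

B

E: 171·2 + 217·0 + 190·4 + 75·4 + 132·0 + 193·2 = 1788
A: 171·1 + 217·2 + 190·3 + 75·3 + 132·2 + 193·4 = 2436
D: 171·4 + 217·1 + 190·0 + 75·1 + 132·1 + 193·3 = 1687
C: 171·0 + 217·3 + 190·1 + 75·0 + 132·4 + 193·0 = 1369
B: 171·3 + 217·4 + 190·2 + 75·2 + 132·3 + 193·1 = 2500
B has the highest Borda score (2500).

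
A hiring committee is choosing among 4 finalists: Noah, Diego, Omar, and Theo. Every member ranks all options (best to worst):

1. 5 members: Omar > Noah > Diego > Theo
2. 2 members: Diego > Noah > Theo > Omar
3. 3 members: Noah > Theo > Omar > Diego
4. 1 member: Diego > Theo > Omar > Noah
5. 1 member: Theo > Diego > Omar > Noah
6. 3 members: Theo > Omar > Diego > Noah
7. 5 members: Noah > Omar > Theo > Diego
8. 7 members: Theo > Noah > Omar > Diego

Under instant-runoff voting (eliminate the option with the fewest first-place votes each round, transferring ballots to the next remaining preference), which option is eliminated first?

Round 1: Noah 8, Diego 3, Omar 5, Theo 11. Eliminate Diego.

Diego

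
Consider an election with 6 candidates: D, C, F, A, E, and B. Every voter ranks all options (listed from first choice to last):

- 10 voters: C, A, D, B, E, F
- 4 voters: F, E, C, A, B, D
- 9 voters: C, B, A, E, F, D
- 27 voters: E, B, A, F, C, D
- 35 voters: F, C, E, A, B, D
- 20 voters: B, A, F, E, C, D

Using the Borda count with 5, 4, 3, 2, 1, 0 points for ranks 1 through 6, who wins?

E

D: 10·3 + 4·0 + 9·0 + 27·0 + 35·0 + 20·0 = 30
C: 10·5 + 4·3 + 9·5 + 27·1 + 35·4 + 20·1 = 294
F: 10·0 + 4·5 + 9·1 + 27·2 + 35·5 + 20·3 = 318
A: 10·4 + 4·2 + 9·3 + 27·3 + 35·2 + 20·4 = 306
E: 10·1 + 4·4 + 9·2 + 27·5 + 35·3 + 20·2 = 324
B: 10·2 + 4·1 + 9·4 + 27·4 + 35·1 + 20·5 = 303
E has the highest Borda score (324).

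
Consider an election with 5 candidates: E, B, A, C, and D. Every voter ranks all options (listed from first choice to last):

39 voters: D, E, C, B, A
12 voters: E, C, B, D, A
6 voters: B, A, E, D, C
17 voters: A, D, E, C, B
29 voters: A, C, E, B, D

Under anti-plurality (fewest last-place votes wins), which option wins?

Last-place votes: E 0, B 17, A 51, C 6, D 29.
E is ranked last by the fewest voters, so E wins.

E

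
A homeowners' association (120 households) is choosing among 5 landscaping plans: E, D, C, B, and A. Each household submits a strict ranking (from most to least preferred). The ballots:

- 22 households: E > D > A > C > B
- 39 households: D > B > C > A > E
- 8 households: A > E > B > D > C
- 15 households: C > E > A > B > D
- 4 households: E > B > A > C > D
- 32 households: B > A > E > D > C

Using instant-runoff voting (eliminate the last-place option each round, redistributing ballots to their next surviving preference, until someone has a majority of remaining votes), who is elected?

E

Round 1: E 26, D 39, C 15, B 32, A 8. Eliminate A.
Round 2: E 34, D 39, C 15, B 32. Eliminate C.
Round 3: E 49, D 39, B 32. Eliminate B.
Round 4: E 81, D 39. E has a majority.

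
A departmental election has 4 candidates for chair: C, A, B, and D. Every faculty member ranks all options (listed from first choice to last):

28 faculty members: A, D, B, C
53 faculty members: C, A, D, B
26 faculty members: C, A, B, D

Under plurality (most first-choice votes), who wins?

C

First-place votes: C 79, A 28, B 0, D 0.
C has the most first-place votes.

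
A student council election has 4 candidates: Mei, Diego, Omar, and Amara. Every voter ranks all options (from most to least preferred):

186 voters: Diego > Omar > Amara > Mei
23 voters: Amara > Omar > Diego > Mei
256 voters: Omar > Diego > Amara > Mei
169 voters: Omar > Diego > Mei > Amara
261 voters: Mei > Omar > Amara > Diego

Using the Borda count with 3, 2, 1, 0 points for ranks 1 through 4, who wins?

Mei: 186·0 + 23·0 + 256·0 + 169·1 + 261·3 = 952
Diego: 186·3 + 23·1 + 256·2 + 169·2 + 261·0 = 1431
Omar: 186·2 + 23·2 + 256·3 + 169·3 + 261·2 = 2215
Amara: 186·1 + 23·3 + 256·1 + 169·0 + 261·1 = 772
Omar has the highest Borda score (2215).

Omar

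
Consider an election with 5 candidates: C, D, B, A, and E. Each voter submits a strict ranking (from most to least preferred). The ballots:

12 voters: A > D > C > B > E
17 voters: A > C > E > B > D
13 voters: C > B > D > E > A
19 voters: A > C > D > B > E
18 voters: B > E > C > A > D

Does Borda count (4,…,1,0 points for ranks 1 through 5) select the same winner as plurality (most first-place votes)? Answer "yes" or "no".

Borda — scores: C 220, D 100, B 159, A 210, E 101. Winner: C.
Plurality — first-place votes: C 13, D 0, B 18, A 48, E 0. Winner: A.
The two methods disagree.

no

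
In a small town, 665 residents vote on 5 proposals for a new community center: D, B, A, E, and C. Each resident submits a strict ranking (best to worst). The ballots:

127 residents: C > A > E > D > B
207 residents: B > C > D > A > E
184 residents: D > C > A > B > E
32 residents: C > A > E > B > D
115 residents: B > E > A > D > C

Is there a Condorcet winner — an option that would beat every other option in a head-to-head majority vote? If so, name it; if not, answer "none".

C vs D: 366–299 for C.
C vs B: 343–322 for C.
C vs A: 550–115 for C.
C vs E: 550–115 for C.
C beats every other option head-to-head.

C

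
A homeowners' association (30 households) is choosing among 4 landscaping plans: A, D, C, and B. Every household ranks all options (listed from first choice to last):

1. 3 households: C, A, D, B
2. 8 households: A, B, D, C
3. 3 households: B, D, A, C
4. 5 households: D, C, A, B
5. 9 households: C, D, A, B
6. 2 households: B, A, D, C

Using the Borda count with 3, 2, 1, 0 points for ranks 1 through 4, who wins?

A: 3·2 + 8·3 + 3·1 + 5·1 + 9·1 + 2·2 = 51
D: 3·1 + 8·1 + 3·2 + 5·3 + 9·2 + 2·1 = 52
C: 3·3 + 8·0 + 3·0 + 5·2 + 9·3 + 2·0 = 46
B: 3·0 + 8·2 + 3·3 + 5·0 + 9·0 + 2·3 = 31
D has the highest Borda score (52).

D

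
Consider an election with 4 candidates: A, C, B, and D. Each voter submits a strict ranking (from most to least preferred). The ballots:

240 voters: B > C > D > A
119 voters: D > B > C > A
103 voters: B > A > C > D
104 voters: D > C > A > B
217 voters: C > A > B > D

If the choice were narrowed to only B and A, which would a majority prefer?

B

Voters preferring B to A: 462; preferring A to B: 321.
B wins the head-to-head.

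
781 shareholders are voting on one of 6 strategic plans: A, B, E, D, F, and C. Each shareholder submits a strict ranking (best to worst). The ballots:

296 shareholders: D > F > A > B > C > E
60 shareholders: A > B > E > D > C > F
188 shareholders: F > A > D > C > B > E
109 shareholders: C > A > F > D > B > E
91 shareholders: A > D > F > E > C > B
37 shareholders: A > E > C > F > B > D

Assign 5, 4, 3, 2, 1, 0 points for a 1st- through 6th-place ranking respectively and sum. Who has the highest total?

A

A: 296·3 + 60·5 + 188·4 + 109·4 + 91·5 + 37·5 = 3016
B: 296·2 + 60·4 + 188·1 + 109·1 + 91·0 + 37·1 = 1166
E: 296·0 + 60·3 + 188·0 + 109·0 + 91·2 + 37·4 = 510
D: 296·5 + 60·2 + 188·3 + 109·2 + 91·4 + 37·0 = 2746
F: 296·4 + 60·0 + 188·5 + 109·3 + 91·3 + 37·2 = 2798
C: 296·1 + 60·1 + 188·2 + 109·5 + 91·1 + 37·3 = 1479
A has the highest Borda score (3016).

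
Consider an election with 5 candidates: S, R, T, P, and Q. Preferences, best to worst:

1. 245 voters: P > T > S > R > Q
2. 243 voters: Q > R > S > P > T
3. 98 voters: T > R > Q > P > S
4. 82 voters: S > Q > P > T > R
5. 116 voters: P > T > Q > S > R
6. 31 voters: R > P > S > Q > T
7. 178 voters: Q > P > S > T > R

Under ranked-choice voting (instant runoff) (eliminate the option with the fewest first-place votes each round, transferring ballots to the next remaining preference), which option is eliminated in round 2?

S

Round 1: S 82, R 31, T 98, P 361, Q 421. Eliminate R.
Round 2: S 82, T 98, P 392, Q 421. Eliminate S.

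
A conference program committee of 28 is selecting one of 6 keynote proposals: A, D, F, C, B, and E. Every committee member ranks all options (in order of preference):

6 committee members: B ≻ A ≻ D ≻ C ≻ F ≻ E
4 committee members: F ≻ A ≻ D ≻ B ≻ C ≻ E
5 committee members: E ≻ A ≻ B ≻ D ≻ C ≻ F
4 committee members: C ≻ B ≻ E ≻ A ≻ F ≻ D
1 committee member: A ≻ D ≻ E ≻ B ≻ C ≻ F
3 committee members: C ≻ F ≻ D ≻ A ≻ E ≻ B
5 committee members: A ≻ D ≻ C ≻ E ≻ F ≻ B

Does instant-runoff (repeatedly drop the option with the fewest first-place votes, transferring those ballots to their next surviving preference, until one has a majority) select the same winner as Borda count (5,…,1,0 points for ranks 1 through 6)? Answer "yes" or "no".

Instant-runoff — R1 A 6, D 0, F 4, C 7, B 6, E 5 (D out); R2 A 6, F 4, C 7, B 6, E 5 (F out); R3 A 10, C 7, B 6, E 5 (E out); R4 A 15, C 7, B 6 (A winner). Winner: A.
Borda — scores: A 104, D 73, F 47, C 72, B 71, E 53. Winner: A.
The two methods agree.

yes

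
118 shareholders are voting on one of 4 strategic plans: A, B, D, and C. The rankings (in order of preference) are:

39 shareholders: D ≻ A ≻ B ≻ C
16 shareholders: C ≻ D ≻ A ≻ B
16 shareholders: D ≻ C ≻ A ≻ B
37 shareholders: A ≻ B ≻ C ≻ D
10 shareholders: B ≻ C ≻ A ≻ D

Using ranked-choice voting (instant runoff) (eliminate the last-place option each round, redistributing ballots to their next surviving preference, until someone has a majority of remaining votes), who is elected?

Round 1: A 37, B 10, D 55, C 16. Eliminate B.
Round 2: A 37, D 55, C 26. Eliminate C.
Round 3: A 47, D 71. D has a majority.

D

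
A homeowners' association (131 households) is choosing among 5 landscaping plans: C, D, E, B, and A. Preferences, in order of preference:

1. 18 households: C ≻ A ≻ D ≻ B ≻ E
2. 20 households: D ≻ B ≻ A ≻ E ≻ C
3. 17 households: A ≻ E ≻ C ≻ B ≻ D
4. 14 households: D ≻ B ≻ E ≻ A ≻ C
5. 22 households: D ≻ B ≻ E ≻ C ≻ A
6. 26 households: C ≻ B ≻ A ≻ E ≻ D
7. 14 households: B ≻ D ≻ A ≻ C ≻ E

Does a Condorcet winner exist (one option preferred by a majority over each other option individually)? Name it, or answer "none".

D vs C: 70–61 for D.
D vs E: 88–43 for D.
D vs B: 74–57 for D.
D vs A: 70–61 for D.
D beats every other option head-to-head.

D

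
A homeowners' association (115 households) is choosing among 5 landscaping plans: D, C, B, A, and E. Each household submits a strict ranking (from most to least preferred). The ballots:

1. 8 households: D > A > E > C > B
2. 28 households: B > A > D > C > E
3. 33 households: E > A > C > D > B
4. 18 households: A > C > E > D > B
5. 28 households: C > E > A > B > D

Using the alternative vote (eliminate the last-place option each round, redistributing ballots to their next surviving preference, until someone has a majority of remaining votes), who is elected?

C

Round 1: D 8, C 28, B 28, A 18, E 33. Eliminate D.
Round 2: C 28, B 28, A 26, E 33. Eliminate A.
Round 3: C 46, B 28, E 41. Eliminate B.
Round 4: C 74, E 41. C has a majority.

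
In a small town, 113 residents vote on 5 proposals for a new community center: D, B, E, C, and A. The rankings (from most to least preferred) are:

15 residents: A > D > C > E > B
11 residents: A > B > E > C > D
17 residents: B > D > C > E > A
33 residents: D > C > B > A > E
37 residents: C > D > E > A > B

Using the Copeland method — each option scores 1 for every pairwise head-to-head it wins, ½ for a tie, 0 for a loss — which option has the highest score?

D: beats B, E, C, and A → score 4.
B: beats E; loses to D, C, and A → score 1.
E: loses to D, B, C, and A → score 0.
C: beats B, E, and A; loses to D → score 3.
A: beats B and E; loses to D and C → score 2.
D has the best pairwise record.

D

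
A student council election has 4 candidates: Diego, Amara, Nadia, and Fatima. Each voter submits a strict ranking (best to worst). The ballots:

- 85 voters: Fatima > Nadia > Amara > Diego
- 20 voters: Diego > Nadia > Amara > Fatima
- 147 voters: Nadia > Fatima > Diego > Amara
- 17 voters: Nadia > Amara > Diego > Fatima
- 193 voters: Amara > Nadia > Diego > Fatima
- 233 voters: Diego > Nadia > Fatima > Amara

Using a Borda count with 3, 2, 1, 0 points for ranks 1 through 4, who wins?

Diego: 85·0 + 20·3 + 147·1 + 17·1 + 193·1 + 233·3 = 1116
Amara: 85·1 + 20·1 + 147·0 + 17·2 + 193·3 + 233·0 = 718
Nadia: 85·2 + 20·2 + 147·3 + 17·3 + 193·2 + 233·2 = 1554
Fatima: 85·3 + 20·0 + 147·2 + 17·0 + 193·0 + 233·1 = 782
Nadia has the highest Borda score (1554).

Nadia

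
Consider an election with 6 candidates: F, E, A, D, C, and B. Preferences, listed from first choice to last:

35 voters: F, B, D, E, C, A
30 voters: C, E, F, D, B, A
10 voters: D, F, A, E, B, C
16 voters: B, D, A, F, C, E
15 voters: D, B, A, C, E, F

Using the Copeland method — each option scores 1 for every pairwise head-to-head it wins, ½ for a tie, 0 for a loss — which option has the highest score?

F

F: beats E, A, D, C, and B → score 5.
E: beats A; loses to F, D, C, and B → score 1.
A: loses to F, E, D, C, and B → score 0.
D: beats E, A, C, and B; loses to F → score 4.
C: beats E and A; loses to F, D, and B → score 2.
B: beats E, A, and C; loses to F and D → score 3.
F has the best pairwise record.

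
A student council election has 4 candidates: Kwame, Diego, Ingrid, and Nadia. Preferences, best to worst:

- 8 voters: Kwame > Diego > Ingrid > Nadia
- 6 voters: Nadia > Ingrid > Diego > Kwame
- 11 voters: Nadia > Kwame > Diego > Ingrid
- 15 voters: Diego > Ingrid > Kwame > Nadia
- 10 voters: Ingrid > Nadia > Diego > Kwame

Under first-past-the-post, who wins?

Nadia

First-place votes: Kwame 8, Diego 15, Ingrid 10, Nadia 17.
Nadia has the most first-place votes.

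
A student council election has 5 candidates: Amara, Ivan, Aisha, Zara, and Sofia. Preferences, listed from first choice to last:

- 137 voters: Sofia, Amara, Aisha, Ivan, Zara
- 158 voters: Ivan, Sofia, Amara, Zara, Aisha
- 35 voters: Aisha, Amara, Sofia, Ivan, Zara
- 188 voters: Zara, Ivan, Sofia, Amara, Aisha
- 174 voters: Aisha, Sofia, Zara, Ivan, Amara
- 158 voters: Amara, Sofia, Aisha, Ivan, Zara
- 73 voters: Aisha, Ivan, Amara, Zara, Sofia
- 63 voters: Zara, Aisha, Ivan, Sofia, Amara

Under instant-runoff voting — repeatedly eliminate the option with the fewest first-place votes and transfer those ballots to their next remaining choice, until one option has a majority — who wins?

Amara

Round 1: Amara 158, Ivan 158, Aisha 282, Zara 251, Sofia 137. Eliminate Sofia.
Round 2: Amara 295, Ivan 158, Aisha 282, Zara 251. Eliminate Ivan.
Round 3: Amara 453, Aisha 282, Zara 251. Eliminate Zara.
Round 4: Amara 641, Aisha 345. Amara has a majority.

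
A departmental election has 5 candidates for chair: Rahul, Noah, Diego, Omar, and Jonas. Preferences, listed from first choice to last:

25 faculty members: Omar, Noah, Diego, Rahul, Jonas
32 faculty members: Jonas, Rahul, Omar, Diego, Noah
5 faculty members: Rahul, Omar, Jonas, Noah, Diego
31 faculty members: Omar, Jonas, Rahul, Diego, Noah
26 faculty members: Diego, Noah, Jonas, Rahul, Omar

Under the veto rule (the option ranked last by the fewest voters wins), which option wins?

Last-place votes: Rahul 0, Noah 63, Diego 5, Omar 26, Jonas 25.
Rahul is ranked last by the fewest voters, so Rahul wins.

Rahul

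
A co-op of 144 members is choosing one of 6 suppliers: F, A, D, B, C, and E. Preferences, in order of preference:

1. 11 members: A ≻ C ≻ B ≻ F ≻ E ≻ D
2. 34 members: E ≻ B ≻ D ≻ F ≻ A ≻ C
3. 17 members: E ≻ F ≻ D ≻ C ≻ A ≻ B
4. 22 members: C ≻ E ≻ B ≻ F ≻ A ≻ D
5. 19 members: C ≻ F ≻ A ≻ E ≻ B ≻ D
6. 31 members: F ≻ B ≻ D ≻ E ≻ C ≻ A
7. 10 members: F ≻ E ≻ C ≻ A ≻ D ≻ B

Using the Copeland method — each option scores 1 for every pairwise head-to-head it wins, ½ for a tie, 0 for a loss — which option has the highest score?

E

F: beats A, D, B, and C; loses to E → score 4.
A: loses to F, D, B, C, and E → score 0.
D: beats A and C; loses to F, B, and E → score 2.
B: beats A and D; loses to F, C, and E → score 2.
C: beats A and B; loses to F, D, and E → score 2.
E: beats F, A, D, B, and C → score 5.
E has the best pairwise record.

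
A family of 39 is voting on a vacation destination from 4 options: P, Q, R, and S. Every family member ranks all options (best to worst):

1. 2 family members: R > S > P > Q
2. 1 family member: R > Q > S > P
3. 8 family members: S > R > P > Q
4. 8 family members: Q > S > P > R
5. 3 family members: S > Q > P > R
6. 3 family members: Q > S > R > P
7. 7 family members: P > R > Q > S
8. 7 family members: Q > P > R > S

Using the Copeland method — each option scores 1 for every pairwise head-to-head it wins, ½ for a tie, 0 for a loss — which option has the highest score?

Q

P: beats R; loses to Q and S → score 1.
Q: beats P, R, and S → score 3.
R: loses to P, Q, and S → score 0.
S: beats P and R; loses to Q → score 2.
Q has the best pairwise record.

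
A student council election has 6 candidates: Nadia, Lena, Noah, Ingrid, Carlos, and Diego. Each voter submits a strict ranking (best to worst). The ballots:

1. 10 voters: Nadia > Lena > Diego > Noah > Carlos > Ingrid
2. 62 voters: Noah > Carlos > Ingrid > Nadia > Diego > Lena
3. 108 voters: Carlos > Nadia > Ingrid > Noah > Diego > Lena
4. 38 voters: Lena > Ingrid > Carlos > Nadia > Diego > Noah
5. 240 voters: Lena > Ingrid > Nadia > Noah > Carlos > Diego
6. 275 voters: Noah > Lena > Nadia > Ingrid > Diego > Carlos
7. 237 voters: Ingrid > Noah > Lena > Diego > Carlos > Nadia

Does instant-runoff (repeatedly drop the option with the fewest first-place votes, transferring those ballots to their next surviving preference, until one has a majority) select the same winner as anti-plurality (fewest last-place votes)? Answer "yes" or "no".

yes

Instant-runoff — R1 Nadia 10, Lena 278, Noah 337, Ingrid 237, Carlos 108, Diego 0 (Diego out); R2 Nadia 10, Lena 278, Noah 337, Ingrid 237, Carlos 108 (Nadia out); R3 Lena 288, Noah 337, Ingrid 237, Carlos 108 (Carlos out); R4 Lena 288, Noah 337, Ingrid 345 (Lena out); R5 Noah 347, Ingrid 623 (Ingrid winner). Winner: Ingrid.
Anti-plurality — last-place votes: Nadia 237, Lena 170, Noah 38, Ingrid 10, Carlos 275, Diego 240. Winner: Ingrid.
The two methods agree.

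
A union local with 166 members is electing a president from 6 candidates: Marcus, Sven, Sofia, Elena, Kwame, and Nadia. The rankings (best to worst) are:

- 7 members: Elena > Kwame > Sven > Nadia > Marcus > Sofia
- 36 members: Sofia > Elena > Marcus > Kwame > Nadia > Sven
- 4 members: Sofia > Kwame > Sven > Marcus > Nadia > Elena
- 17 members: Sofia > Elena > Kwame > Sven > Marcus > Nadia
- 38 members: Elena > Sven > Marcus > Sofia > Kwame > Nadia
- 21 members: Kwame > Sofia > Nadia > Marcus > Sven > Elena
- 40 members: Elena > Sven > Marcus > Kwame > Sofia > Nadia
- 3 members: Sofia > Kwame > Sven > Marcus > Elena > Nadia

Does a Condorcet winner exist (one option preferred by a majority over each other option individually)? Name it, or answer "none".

Elena

Elena vs Marcus: 138–28 for Elena.
Elena vs Sven: 138–28 for Elena.
Elena vs Sofia: 85–81 for Elena.
Elena vs Kwame: 138–28 for Elena.
Elena vs Nadia: 141–25 for Elena.
Elena beats every other option head-to-head.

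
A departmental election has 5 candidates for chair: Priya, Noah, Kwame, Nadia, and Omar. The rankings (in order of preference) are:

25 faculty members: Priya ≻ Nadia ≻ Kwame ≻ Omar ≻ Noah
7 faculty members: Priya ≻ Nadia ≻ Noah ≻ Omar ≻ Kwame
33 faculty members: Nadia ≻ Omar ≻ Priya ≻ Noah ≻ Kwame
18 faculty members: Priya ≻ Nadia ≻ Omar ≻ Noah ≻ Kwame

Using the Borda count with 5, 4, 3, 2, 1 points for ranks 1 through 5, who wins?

Priya: 25·5 + 7·5 + 33·3 + 18·5 = 349
Noah: 25·1 + 7·3 + 33·2 + 18·2 = 148
Kwame: 25·3 + 7·1 + 33·1 + 18·1 = 133
Nadia: 25·4 + 7·4 + 33·5 + 18·4 = 365
Omar: 25·2 + 7·2 + 33·4 + 18·3 = 250
Nadia has the highest Borda score (365).

Nadia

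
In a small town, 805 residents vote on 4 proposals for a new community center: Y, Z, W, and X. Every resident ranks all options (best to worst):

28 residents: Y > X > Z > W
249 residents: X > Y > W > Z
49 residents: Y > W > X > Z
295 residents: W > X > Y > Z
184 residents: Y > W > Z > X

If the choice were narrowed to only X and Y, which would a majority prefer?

X

Voters preferring X to Y: 544; preferring Y to X: 261.
X wins the head-to-head.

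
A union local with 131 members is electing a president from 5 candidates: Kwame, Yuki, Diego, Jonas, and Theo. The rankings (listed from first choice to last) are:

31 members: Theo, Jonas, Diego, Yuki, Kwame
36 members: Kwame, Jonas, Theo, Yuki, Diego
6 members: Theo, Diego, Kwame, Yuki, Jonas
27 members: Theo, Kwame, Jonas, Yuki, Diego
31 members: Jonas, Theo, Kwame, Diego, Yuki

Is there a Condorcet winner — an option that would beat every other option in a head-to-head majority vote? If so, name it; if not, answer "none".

none

Checking pairwise contests:
Theo beats Kwame 95–36.
Kwame beats Yuki 100–31.
Kwame beats Diego 94–37.
Kwame beats Jonas 69–62.
Jonas beats Theo 67–64.
Every option loses at least one head-to-head, so there is no Condorcet winner.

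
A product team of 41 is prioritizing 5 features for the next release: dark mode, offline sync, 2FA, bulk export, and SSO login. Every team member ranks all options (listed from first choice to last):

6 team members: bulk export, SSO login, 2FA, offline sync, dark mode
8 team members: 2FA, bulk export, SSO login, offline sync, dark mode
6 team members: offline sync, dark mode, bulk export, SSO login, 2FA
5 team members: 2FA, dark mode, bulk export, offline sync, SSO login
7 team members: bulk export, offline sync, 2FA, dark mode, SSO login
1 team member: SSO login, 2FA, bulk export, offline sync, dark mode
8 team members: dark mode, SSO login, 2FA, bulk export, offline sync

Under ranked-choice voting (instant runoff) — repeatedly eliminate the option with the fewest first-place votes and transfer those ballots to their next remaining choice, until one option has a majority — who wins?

Round 1: dark mode 8, offline sync 6, 2FA 13, bulk export 13, SSO login 1. Eliminate SSO login.
Round 2: dark mode 8, offline sync 6, 2FA 14, bulk export 13. Eliminate offline sync.
Round 3: dark mode 14, 2FA 14, bulk export 13. Eliminate bulk export.
Round 4: dark mode 14, 2FA 27. 2FA has a majority.

2FA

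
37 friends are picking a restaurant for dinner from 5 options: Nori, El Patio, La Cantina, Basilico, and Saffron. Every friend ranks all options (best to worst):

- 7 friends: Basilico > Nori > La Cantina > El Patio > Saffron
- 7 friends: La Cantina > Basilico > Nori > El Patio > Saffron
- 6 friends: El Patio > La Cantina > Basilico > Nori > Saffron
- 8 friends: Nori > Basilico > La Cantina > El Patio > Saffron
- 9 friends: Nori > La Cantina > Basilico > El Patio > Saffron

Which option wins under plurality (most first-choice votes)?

Nori

First-place votes: Nori 17, El Patio 6, La Cantina 7, Basilico 7, Saffron 0.
Nori has the most first-place votes.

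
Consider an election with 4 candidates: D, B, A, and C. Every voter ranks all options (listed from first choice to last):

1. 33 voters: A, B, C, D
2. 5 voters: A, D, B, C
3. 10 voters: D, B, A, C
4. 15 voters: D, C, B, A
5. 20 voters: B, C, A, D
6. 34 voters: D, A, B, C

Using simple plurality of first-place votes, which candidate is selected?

D

First-place votes: D 59, B 20, A 38, C 0.
D has the most first-place votes.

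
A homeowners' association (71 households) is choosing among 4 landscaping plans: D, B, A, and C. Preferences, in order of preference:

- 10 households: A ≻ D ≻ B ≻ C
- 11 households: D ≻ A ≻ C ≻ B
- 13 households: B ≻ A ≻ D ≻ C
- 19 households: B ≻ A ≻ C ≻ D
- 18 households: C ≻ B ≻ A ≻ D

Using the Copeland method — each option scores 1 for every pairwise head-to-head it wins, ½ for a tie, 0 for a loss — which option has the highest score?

B

D: loses to B, A, and C → score 0.
B: beats D, A, and C → score 3.
A: beats D and C; loses to B → score 2.
C: beats D; loses to B and A → score 1.
B has the best pairwise record.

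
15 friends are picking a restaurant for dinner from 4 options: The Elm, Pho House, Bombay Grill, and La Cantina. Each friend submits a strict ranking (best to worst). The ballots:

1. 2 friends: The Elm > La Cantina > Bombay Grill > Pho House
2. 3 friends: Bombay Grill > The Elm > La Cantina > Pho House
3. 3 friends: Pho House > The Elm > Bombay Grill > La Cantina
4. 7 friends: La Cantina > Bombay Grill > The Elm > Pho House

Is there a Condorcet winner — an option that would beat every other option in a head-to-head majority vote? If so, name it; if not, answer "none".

none

Checking pairwise contests:
Bombay Grill beats The Elm 10–5.
The Elm beats Pho House 12–3.
La Cantina beats Bombay Grill 9–6.
The Elm beats La Cantina 8–7.
Every option loses at least one head-to-head, so there is no Condorcet winner.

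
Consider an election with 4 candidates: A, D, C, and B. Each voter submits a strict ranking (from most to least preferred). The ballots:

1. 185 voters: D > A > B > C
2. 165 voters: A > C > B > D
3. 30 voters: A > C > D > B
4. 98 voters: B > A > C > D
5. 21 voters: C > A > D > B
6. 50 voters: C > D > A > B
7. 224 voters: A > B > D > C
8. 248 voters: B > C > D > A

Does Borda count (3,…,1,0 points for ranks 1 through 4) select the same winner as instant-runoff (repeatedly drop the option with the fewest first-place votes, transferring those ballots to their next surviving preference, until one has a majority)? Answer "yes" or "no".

Borda — scores: A 1915, D 1178, C 1197, B 1836. Winner: A.
Instant-runoff — R1 A 419, D 185, C 71, B 346 (C out); R2 A 440, D 235, B 346 (D out); R3 A 675, B 346 (A winner). Winner: A.
The two methods agree.

yes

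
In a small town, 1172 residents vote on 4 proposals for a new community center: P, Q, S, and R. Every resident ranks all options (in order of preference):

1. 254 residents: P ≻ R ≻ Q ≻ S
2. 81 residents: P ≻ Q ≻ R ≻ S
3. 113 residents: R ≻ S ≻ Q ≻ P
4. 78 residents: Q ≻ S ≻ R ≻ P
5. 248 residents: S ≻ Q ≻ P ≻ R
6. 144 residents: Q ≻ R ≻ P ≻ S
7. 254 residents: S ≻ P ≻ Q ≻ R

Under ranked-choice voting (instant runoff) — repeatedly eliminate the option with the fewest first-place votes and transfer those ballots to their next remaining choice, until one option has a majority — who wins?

S

Round 1: P 335, Q 222, S 502, R 113. Eliminate R.
Round 2: P 335, Q 222, S 615. S has a majority.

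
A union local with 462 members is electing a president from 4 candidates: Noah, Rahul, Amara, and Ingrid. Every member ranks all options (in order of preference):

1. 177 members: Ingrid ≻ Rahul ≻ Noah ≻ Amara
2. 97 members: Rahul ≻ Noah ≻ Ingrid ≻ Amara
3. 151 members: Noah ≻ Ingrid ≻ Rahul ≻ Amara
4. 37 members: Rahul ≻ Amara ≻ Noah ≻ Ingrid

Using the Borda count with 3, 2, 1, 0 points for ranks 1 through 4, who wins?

Ingrid

Noah: 177·1 + 97·2 + 151·3 + 37·1 = 861
Rahul: 177·2 + 97·3 + 151·1 + 37·3 = 907
Amara: 177·0 + 97·0 + 151·0 + 37·2 = 74
Ingrid: 177·3 + 97·1 + 151·2 + 37·0 = 930
Ingrid has the highest Borda score (930).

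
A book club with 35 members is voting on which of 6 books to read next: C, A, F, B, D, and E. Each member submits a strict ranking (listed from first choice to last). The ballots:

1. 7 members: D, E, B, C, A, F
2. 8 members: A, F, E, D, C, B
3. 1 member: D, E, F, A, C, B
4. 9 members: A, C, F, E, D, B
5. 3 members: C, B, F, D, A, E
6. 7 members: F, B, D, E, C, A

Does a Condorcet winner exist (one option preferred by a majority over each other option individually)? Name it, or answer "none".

none

Checking pairwise contests:
A beats C 18–17.
D beats A 18–17.
C beats F 19–16.
C beats B 21–14.
F beats D 27–8.
A beats E 20–15.
Every option loses at least one head-to-head, so there is no Condorcet winner.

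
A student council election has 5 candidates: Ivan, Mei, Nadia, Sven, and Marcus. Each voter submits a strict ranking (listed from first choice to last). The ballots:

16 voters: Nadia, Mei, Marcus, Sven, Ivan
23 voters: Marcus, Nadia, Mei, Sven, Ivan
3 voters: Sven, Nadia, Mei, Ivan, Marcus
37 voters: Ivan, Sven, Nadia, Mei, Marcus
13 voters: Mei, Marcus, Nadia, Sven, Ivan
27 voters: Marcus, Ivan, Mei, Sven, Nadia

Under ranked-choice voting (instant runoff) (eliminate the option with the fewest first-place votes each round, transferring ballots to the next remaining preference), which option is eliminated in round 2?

Round 1: Ivan 37, Mei 13, Nadia 16, Sven 3, Marcus 50. Eliminate Sven.
Round 2: Ivan 37, Mei 13, Nadia 19, Marcus 50. Eliminate Mei.

Mei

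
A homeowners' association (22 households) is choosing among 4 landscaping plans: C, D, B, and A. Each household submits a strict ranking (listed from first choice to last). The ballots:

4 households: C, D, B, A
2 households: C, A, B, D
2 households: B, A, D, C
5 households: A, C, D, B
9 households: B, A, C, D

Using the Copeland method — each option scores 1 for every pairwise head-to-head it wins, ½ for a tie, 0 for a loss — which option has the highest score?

C: beats D; ties B; loses to A → score 1.5.
D: loses to C, B, and A → score 0.
B: beats D and A; ties C → score 2.5.
A: beats C and D; loses to B → score 2.
B has the best pairwise record.

B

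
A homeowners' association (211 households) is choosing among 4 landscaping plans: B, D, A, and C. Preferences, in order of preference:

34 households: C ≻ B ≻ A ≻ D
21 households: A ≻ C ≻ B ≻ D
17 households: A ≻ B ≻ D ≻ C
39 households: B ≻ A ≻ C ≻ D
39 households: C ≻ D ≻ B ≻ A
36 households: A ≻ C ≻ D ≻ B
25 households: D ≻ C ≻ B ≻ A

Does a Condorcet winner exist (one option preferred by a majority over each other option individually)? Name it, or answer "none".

Checking pairwise contests:
C beats B 155–56.
B beats D 111–100.
B beats A 137–74.
A beats C 113–98.
Every option loses at least one head-to-head, so there is no Condorcet winner.

none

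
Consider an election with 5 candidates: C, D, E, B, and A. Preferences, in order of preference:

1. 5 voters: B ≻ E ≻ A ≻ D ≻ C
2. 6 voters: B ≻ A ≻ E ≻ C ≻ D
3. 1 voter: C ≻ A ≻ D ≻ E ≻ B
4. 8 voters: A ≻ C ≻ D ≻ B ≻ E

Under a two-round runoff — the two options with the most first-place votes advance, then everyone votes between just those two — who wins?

B

Round 1 first-place votes: C 1, D 0, E 0, B 11, A 8.
B and A advance.
Runoff: B is preferred to A by 11 voters; A by 9.
B wins the runoff.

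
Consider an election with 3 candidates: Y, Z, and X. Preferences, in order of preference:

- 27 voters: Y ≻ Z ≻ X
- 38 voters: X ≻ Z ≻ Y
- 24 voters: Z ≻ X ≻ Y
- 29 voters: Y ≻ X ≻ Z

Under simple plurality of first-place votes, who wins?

First-place votes: Y 56, Z 24, X 38.
Y has the most first-place votes.

Y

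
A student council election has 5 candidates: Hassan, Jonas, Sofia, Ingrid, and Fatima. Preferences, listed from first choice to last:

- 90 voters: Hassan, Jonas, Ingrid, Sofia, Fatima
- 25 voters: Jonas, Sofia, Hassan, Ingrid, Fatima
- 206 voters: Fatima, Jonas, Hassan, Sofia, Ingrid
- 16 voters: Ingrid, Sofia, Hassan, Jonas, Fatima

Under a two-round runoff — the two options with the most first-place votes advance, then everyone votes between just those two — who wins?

Round 1 first-place votes: Hassan 90, Jonas 25, Sofia 0, Ingrid 16, Fatima 206.
Fatima and Hassan advance.
Runoff: Fatima is preferred to Hassan by 206 voters; Hassan by 131.
Fatima wins the runoff.

Fatima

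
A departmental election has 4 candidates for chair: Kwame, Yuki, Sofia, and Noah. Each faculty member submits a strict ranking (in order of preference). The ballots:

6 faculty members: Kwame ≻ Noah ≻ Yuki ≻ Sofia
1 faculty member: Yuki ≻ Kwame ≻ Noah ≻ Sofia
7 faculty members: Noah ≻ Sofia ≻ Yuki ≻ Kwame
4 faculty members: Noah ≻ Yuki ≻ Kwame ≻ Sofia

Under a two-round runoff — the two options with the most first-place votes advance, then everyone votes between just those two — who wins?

Round 1 first-place votes: Kwame 6, Yuki 1, Sofia 0, Noah 11.
Noah and Kwame advance.
Runoff: Noah is preferred to Kwame by 11 voters; Kwame by 7.
Noah wins the runoff.

Noah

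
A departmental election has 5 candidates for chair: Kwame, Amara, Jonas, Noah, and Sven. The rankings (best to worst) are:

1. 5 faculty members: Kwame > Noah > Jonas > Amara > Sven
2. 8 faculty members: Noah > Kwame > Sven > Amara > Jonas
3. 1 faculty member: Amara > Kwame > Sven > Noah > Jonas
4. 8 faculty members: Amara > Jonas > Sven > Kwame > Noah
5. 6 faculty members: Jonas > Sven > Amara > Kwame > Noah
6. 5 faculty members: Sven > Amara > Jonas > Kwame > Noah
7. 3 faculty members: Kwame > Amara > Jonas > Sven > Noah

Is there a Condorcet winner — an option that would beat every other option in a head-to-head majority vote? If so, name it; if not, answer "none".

Checking pairwise contests:
Amara beats Kwame 20–16.
Sven beats Amara 19–17.
Amara beats Jonas 25–11.
Kwame beats Noah 28–8.
Jonas beats Sven 22–14.
Every option loses at least one head-to-head, so there is no Condorcet winner.

none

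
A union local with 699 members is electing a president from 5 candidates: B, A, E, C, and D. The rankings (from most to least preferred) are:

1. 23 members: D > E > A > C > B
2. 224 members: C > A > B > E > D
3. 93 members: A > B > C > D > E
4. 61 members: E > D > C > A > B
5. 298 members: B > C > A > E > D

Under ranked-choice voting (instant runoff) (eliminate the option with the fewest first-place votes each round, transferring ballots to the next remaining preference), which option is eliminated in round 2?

Round 1: B 298, A 93, E 61, C 224, D 23. Eliminate D.
Round 2: B 298, A 93, E 84, C 224. Eliminate E.

E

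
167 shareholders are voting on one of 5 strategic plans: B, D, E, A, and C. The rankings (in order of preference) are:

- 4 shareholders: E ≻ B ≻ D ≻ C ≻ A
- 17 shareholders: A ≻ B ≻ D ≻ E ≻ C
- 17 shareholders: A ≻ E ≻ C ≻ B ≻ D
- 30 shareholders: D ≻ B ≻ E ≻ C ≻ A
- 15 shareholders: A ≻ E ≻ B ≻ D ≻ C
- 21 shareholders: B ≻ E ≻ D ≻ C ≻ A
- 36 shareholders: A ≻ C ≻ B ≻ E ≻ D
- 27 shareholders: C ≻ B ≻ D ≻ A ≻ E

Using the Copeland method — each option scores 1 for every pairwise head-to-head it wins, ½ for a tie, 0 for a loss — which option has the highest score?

A

B: beats D, E, and C; loses to A → score 3.
D: beats C; loses to B, E, and A → score 1.
E: beats D and C; loses to B and A → score 2.
A: beats B, D, E, and C → score 4.
C: loses to B, D, E, and A → score 0.
A has the best pairwise record.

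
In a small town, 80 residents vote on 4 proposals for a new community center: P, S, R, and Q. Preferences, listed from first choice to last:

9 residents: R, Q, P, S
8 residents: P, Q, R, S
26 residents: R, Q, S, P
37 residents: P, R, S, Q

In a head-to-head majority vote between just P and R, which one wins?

Voters preferring P to R: 45; preferring R to P: 35.
P wins the head-to-head.

P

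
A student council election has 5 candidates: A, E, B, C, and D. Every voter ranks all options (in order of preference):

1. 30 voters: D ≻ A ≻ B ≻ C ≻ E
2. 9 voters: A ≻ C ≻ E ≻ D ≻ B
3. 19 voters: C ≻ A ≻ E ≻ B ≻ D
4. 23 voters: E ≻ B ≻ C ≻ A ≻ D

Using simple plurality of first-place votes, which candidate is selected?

First-place votes: A 9, E 23, B 0, C 19, D 30.
D has the most first-place votes.

D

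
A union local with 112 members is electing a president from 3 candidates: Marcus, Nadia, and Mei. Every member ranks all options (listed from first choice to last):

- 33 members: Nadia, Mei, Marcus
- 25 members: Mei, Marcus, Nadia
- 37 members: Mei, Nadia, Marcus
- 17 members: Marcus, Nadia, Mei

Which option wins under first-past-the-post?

Mei

First-place votes: Marcus 17, Nadia 33, Mei 62.
Mei has the most first-place votes.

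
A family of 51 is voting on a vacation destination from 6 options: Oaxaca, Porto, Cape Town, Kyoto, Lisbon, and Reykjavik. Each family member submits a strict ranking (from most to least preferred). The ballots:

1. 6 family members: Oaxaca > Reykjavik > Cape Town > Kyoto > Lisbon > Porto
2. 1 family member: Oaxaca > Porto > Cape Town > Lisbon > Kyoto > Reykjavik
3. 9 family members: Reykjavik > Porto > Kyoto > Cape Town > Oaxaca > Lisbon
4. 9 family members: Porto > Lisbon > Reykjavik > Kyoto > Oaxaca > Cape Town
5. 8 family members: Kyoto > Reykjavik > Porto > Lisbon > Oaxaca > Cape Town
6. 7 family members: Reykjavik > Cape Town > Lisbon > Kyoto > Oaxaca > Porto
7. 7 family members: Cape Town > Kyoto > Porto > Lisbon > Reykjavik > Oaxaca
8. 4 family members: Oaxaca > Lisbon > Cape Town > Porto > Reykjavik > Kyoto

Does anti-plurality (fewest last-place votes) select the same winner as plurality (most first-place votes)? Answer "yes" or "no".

yes

Anti-plurality — last-place votes: Oaxaca 7, Porto 13, Cape Town 17, Kyoto 4, Lisbon 9, Reykjavik 1. Winner: Reykjavik.
Plurality — first-place votes: Oaxaca 11, Porto 9, Cape Town 7, Kyoto 8, Lisbon 0, Reykjavik 16. Winner: Reykjavik.
The two methods agree.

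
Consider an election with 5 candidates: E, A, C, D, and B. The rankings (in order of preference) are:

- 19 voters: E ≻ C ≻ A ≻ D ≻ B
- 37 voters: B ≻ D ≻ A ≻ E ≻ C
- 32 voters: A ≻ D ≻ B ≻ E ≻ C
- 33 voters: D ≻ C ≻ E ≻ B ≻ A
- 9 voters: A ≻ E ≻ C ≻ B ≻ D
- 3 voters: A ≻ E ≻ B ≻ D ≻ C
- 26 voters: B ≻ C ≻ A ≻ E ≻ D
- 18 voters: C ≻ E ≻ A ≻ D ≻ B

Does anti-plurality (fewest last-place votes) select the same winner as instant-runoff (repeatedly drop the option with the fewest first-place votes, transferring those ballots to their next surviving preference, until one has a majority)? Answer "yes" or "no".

no

Anti-plurality — last-place votes: E 0, A 33, C 72, D 35, B 37. Winner: E.
Instant-runoff — R1 E 19, A 44, C 18, D 33, B 63 (C out); R2 E 37, A 44, D 33, B 63 (D out); R3 E 70, A 44, B 63 (A out); R4 E 82, B 95 (B winner). Winner: B.
The two methods disagree.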